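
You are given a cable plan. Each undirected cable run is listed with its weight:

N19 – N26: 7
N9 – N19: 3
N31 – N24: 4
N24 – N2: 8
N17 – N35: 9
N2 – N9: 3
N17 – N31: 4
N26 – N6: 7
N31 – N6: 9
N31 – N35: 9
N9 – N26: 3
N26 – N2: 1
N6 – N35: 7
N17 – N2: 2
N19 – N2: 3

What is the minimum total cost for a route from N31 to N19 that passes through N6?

20

Best N31 to N6: N31–N6 costing 9
Best N6 to N19: N6–N26–N2–N19 costing 11
Total via N6: 9 + 11 = 20.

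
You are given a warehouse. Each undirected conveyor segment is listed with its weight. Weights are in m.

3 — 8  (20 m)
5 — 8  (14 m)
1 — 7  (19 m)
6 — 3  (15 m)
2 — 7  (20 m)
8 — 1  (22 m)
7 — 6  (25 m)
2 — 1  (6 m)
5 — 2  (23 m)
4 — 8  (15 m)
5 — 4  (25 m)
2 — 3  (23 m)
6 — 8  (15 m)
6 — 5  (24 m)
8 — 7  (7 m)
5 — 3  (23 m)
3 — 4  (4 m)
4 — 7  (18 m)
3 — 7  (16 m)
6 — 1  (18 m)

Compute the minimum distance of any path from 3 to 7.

Shortest distances from 3:
3: 0
4: 4  (via 3)
6: 15  (via 3)
7: 16  (via 3)
Shortest route: 3–7 = 16 m.

16 m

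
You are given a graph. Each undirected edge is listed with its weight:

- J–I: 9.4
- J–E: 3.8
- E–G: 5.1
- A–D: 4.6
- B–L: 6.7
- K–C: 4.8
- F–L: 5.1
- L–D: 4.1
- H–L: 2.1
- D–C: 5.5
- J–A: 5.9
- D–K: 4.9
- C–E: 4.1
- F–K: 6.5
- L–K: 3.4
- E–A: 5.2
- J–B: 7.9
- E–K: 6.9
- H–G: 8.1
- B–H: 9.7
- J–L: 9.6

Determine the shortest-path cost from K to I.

20.1

Compare a few routes:
K - C - E - J - I: 4.8+4.1+3.8+9.4 = 22.1
K - L - J - I: 3.4+9.6+9.4 = 22.4
K - D - A - J - I: 4.9+4.6+5.9+9.4 = 24.8
K - E - J - I: 6.9+3.8+9.4 = 20.1
Cheapest is K - E - J - I at 20.1.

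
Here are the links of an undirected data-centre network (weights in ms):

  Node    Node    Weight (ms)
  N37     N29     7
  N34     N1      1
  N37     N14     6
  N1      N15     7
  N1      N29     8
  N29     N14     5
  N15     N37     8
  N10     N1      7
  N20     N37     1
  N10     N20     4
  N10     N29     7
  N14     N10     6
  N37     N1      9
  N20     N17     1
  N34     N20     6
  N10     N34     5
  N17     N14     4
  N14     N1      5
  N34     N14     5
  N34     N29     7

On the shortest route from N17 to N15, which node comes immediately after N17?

N20

Compare a few routes:
N17 - N20 - N34 - N1 - N15: 1+6+1+7 = 15
N17 - N14 - N34 - N1 - N15: 4+5+1+7 = 17
N17 - N20 - N37 - N15: 1+1+8 = 10
N17 - N14 - N1 - N15: 4+5+7 = 16
The minimum is 10 ms via N17 - N20 - N37 - N15.
So from N17 the first move is to N20.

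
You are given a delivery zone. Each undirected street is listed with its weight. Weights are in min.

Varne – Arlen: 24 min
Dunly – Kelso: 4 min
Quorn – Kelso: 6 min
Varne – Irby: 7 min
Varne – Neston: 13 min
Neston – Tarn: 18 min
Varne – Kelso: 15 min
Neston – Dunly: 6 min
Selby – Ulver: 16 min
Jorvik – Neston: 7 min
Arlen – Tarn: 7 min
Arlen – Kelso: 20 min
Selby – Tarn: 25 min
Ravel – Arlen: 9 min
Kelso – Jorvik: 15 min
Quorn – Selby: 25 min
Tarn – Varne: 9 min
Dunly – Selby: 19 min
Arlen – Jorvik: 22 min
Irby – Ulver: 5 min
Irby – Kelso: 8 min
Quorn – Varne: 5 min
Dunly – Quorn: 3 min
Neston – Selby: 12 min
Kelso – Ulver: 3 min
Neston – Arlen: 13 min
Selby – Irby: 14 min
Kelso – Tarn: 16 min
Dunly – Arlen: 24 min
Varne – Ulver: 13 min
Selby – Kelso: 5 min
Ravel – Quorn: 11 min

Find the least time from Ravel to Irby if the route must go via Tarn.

Best Ravel to Tarn: Ravel–Arlen–Tarn costing 16
Shortest Tarn→Irby: Tarn–Varne–Irby = 16
Total via Tarn: 16 + 16 = 32 min.

32 min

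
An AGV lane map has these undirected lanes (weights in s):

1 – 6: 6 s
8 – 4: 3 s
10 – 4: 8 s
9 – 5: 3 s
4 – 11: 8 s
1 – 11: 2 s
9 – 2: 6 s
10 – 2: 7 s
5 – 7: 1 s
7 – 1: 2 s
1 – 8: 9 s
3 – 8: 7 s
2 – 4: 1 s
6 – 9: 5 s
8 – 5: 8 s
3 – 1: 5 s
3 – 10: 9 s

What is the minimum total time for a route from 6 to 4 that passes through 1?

16 s

Shortest 6→1: 6 → 1 = 6
Best 1 to 4: 1 → 11 → 4 costing 10
Total via 1: 6 + 10 = 16 s.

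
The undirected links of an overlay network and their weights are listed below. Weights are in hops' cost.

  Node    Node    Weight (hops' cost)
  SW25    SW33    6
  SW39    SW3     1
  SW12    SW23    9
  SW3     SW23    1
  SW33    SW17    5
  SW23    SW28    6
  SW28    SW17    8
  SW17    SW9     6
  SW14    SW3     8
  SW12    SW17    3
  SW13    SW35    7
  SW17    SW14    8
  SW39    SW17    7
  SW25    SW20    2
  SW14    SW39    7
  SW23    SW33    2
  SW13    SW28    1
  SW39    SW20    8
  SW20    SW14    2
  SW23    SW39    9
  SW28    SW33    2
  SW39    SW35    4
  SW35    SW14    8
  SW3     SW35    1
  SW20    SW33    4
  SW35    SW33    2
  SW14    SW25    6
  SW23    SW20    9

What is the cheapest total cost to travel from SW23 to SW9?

Candidate routes:
SW23–SW33–SW17–SW9: 2+5+6 = 13
SW23–SW3–SW35–SW33–SW17–SW9: 1+1+2+5+6 = 15
Cheapest is SW23–SW33–SW17–SW9 at 13 hops' cost.

13 hops' cost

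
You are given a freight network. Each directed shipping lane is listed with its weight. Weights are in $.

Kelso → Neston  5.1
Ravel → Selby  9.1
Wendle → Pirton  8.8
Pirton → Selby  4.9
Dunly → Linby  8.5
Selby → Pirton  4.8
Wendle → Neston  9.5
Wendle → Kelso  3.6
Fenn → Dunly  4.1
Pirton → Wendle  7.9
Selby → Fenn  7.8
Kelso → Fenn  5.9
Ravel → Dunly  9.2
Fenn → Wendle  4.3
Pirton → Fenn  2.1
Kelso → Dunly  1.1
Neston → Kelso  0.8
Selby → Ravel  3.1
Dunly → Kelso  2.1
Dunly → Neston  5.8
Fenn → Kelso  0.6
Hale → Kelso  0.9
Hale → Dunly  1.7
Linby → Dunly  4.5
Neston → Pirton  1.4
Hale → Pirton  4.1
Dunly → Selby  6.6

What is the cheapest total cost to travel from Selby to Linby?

$17.1

Compare a few routes:
Selby - Pirton - Fenn - Kelso - Dunly - Linby: 4.8+2.1+0.6+1.1+8.5 = 17.1
Selby - Fenn - Dunly - Linby: 7.8+4.1+8.5 = 20.4
Selby - Pirton - Fenn - Dunly - Linby: 4.8+2.1+4.1+8.5 = 19.5
Selby - Fenn - Kelso - Dunly - Linby: 7.8+0.6+1.1+8.5 = 18
Cheapest is Selby - Pirton - Fenn - Kelso - Dunly - Linby at $17.1.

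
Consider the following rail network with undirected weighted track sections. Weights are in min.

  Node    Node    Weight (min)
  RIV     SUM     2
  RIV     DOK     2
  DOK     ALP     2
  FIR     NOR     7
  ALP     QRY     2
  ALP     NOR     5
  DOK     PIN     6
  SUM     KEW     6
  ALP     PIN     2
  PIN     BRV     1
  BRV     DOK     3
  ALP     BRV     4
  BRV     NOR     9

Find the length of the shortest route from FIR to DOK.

14 min

Candidate routes:
FIR - NOR - BRV - DOK: 7+9+3 = 19
FIR - NOR - ALP - DOK: 7+5+2 = 14
FIR - NOR - ALP - PIN - BRV - DOK: 7+5+2+1+3 = 18
Cheapest is FIR - NOR - ALP - DOK at 14 min.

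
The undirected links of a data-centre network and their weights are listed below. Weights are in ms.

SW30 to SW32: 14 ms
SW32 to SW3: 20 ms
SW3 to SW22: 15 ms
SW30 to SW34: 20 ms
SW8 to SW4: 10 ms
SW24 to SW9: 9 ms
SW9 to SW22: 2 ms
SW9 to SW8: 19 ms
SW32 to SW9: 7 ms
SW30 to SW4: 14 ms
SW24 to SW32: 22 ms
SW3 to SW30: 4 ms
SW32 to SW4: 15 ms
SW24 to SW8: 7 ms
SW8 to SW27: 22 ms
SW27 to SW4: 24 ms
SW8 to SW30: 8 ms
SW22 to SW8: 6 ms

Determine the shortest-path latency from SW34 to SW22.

Shortest distances from SW34:
SW34: 0
SW30: 20  (via SW34)
SW3: 24  (via SW30)
SW8: 28  (via SW30)
SW22: 34  (via SW8)
Shortest route: SW34–SW30–SW8–SW22 = 34 ms.

34 ms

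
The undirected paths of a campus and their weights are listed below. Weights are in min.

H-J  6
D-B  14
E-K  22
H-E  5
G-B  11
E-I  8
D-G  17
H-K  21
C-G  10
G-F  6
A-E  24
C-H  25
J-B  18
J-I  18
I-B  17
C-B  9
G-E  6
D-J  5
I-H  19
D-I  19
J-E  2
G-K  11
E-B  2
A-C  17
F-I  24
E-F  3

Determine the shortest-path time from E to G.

6 min

Enumerating some paths:
E - F - G: 3+6 = 9
E - G: 6 = 6
The minimum is 6 min via E - G.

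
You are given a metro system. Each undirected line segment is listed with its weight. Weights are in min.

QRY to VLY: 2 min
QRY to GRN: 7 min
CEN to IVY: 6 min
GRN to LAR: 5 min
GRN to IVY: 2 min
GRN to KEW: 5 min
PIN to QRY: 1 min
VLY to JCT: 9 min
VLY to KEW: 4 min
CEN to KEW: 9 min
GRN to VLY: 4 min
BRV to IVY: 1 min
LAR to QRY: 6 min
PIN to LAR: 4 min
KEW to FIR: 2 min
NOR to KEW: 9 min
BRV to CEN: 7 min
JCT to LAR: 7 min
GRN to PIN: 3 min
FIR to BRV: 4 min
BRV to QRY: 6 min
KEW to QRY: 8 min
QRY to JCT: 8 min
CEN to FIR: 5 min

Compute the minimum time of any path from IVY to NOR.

Compare a few routes:
IVY → CEN → FIR → KEW → NOR: 6+5+2+9 = 22
IVY → GRN → PIN → QRY → VLY → KEW → NOR: 2+3+1+2+4+9 = 21
IVY → GRN → VLY → KEW → NOR: 2+4+4+9 = 19
IVY → GRN → KEW → NOR: 2+5+9 = 16
Cheapest is IVY → GRN → KEW → NOR at 16 min.

16 min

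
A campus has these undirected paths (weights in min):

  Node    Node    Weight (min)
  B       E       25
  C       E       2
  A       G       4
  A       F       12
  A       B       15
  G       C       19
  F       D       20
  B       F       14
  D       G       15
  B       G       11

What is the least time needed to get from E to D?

Shortest distances from E:
E: 0
C: 2  (via E)
G: 21  (via C)
A: 25  (via G)
B: 25  (via E)
D: 36  (via G)
Shortest route: E → C → G → D = 36 min.

36 min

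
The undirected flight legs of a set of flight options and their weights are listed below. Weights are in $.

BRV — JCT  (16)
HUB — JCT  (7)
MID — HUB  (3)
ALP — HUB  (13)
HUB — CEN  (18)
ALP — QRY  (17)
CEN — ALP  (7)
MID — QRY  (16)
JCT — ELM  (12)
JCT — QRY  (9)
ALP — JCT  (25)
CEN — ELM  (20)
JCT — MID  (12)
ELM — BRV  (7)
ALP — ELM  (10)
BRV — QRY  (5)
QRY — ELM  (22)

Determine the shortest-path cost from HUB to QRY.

$16

Settle nodes by increasing distance from HUB:
HUB: 0
MID: 3  (via HUB)
JCT: 7  (via HUB)
ALP: 13  (via HUB)
QRY: 16  (via JCT)
Shortest route: HUB → JCT → QRY = $16.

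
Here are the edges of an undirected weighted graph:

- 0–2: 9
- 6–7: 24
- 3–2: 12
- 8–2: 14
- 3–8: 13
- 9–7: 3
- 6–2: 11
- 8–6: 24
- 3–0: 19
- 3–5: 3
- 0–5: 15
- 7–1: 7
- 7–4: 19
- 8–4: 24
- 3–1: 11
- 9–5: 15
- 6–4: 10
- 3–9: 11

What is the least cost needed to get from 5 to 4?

36

Enumerating some paths:
5 - 3 - 8 - 4: 3+13+24 = 40
5 - 3 - 1 - 7 - 4: 3+11+7+19 = 40
5 - 9 - 7 - 4: 15+3+19 = 37
5 - 3 - 9 - 7 - 4: 3+11+3+19 = 36
Cheapest is 5 - 3 - 9 - 7 - 4 at 36.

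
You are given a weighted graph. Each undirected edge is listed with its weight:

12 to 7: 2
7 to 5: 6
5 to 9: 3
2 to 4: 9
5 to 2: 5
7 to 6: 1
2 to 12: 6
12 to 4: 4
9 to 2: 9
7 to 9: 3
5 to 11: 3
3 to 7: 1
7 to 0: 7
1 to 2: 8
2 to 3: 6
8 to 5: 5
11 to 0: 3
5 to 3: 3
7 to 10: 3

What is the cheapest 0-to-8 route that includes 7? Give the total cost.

16

Shortest 0→7: 0–7 = 7
Shortest 7→8: 7–3–5–8 = 9
Total via 7: 7 + 9 = 16.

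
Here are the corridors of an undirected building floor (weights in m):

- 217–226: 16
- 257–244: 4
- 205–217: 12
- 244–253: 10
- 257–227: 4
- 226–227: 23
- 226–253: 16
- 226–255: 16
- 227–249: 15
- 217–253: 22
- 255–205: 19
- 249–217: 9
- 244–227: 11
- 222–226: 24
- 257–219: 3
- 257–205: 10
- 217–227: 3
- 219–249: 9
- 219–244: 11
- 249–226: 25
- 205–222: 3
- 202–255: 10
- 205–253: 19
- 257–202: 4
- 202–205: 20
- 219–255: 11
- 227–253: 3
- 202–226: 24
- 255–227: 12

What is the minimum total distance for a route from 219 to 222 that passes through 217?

Best 219 to 217: 219 → 257 → 227 → 217 costing 10
Best 217 to 222: 217 → 205 → 222 costing 15
Total via 217: 10 + 15 = 25 m.

25 m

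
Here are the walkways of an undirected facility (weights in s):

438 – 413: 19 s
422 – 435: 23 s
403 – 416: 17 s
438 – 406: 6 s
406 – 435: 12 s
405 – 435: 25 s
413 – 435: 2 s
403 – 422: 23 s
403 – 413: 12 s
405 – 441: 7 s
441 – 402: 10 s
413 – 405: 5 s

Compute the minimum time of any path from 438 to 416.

48 s

Running Dijkstra from 438:
438: 0
406: 6  (via 438)
435: 18  (via 406)
413: 19  (via 438)
405: 24  (via 413)
403: 31  (via 413)
441: 31  (via 405)
402: 41  (via 441)
422: 41  (via 435)
416: 48  (via 403)
Shortest route: 438–413–403–416 = 48 s.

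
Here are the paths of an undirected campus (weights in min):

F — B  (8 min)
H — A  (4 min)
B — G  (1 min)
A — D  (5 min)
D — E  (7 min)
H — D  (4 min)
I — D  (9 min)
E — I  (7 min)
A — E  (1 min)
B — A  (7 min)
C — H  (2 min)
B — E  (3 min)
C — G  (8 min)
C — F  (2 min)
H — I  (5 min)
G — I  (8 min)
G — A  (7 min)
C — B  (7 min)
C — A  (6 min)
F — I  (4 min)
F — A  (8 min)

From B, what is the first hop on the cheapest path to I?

G

Enumerating some paths:
B–F–I: 8+4 = 12
B–E–I: 3+7 = 10
B–G–I: 1+8 = 9
B–E–A–H–I: 3+1+4+5 = 13
Cheapest is B–G–I at 9 min.
So from B the first move is to G.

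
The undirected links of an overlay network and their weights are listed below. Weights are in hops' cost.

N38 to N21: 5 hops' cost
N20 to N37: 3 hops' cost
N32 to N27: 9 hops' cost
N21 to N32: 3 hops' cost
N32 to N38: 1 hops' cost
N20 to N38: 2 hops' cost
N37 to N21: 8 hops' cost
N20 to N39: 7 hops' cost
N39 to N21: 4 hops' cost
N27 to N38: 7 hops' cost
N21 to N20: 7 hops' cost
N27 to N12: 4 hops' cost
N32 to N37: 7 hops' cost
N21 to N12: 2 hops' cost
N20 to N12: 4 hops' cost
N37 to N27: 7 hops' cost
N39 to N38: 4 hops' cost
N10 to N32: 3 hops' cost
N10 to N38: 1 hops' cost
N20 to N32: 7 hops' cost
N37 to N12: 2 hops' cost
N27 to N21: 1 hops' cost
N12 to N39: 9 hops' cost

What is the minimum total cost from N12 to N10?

7 hops' cost

Running Dijkstra from N12:
N12: 0
N37: 2  (via N12)
N21: 2  (via N12)
N27: 3  (via N21)
N20: 4  (via N12)
N32: 5  (via N21)
N38: 6  (via N20)
N39: 6  (via N21)
N10: 7  (via N38)
Shortest route: N12–N20–N38–N10 = 7 hops' cost.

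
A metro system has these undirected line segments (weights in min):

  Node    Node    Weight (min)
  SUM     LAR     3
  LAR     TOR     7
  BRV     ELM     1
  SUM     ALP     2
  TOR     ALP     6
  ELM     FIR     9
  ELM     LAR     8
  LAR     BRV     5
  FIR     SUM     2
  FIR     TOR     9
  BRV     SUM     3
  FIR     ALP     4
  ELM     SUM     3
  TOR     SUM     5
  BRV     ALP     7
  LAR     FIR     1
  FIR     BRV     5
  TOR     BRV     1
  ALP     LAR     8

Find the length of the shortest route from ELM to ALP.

Compare a few routes:
ELM → BRV → TOR → ALP: 1+1+6 = 8
ELM → BRV → SUM → ALP: 1+3+2 = 6
ELM → SUM → ALP: 3+2 = 5
Cheapest is ELM → SUM → ALP at 5 min.

5 min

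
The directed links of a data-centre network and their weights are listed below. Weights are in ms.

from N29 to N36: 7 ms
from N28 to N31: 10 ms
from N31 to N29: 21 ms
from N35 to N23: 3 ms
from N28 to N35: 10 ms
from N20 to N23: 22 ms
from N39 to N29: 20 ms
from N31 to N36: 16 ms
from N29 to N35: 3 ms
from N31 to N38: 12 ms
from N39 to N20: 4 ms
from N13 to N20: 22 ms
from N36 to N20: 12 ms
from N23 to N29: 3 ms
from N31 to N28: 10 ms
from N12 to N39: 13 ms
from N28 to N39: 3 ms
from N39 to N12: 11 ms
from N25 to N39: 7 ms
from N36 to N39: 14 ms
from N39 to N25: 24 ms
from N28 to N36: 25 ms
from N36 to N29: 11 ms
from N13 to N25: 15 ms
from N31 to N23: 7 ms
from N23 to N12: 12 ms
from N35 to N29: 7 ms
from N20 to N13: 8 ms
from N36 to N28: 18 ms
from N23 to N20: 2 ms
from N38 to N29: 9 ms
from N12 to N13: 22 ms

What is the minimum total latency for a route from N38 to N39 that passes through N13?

Shortest N38→N13: N38 → N29 → N35 → N23 → N20 → N13 = 25
Shortest N13→N39: N13 → N25 → N39 = 22
Total via N13: 25 + 22 = 47 ms.

47 ms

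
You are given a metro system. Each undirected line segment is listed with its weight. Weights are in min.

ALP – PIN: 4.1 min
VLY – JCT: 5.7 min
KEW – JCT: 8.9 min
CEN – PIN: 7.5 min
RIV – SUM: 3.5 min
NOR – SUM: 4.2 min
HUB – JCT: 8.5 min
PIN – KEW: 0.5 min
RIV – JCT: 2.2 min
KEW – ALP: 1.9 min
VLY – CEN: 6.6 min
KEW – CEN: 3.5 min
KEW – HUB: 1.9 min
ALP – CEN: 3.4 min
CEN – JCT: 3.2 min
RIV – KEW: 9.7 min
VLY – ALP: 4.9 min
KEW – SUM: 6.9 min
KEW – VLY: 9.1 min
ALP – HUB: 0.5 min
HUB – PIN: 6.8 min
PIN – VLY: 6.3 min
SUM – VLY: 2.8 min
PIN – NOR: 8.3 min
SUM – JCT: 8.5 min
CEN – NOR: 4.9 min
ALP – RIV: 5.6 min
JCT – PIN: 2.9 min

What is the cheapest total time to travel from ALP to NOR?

Running Dijkstra from ALP:
ALP: 0
HUB: 0.5  (via ALP)
KEW: 1.9  (via ALP)
PIN: 2.4  (via KEW)
CEN: 3.4  (via ALP)
VLY: 4.9  (via ALP)
JCT: 5.3  (via PIN)
RIV: 5.6  (via ALP)
SUM: 7.7  (via VLY)
NOR: 8.3  (via CEN)
Shortest route: ALP–CEN–NOR = 8.3 min.

8.3 min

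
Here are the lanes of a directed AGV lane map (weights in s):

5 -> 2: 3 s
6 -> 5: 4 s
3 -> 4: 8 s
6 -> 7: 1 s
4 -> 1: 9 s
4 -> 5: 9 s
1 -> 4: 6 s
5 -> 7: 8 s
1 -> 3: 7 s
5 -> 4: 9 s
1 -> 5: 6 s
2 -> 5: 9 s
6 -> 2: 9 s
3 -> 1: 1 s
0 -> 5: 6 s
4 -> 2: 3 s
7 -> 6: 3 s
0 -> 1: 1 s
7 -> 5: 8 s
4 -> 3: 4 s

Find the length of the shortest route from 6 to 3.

Candidate routes:
6 - 5 - 4 - 3: 4+9+4 = 17
6 - 2 - 5 - 4 - 3: 9+9+9+4 = 31
6 - 5 - 4 - 1 - 3: 4+9+9+7 = 29
6 - 7 - 5 - 4 - 3: 1+8+9+4 = 22
The minimum is 17 s via 6 - 5 - 4 - 3.

17 s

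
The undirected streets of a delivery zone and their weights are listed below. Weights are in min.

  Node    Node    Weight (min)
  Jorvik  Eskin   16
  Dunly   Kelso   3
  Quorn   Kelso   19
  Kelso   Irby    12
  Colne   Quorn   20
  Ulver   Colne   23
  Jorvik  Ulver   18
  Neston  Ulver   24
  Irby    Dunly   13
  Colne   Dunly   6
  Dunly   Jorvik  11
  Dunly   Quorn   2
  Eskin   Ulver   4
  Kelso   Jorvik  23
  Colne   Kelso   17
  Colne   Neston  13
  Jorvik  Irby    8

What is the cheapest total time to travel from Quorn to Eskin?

29 min

Candidate routes:
Quorn–Dunly–Colne–Ulver–Eskin: 2+6+23+4 = 35
Quorn–Dunly–Jorvik–Eskin: 2+11+16 = 29
Quorn–Dunly–Jorvik–Ulver–Eskin: 2+11+18+4 = 35
Quorn–Dunly–Irby–Jorvik–Eskin: 2+13+8+16 = 39
The minimum is 29 min via Quorn–Dunly–Jorvik–Eskin.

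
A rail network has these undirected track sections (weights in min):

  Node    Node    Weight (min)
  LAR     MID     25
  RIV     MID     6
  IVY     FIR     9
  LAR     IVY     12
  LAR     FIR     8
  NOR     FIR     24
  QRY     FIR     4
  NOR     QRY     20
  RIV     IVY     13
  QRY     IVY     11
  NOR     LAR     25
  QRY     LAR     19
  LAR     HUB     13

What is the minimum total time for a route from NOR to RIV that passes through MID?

56 min

Best NOR to MID: NOR → LAR → MID costing 50
Best MID to RIV: MID → RIV costing 6
Total via MID: 50 + 6 = 56 min.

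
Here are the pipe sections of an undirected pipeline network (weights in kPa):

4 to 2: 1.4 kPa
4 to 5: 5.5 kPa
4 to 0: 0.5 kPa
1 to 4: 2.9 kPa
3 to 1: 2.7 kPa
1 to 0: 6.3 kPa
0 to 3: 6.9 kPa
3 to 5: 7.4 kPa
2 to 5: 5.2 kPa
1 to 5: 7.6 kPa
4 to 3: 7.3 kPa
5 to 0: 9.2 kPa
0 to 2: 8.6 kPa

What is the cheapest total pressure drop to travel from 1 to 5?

7.6 kPa

Settle nodes by increasing distance from 1:
1: 0
3: 2.7  (via 1)
4: 2.9  (via 1)
0: 3.4  (via 4)
2: 4.3  (via 4)
5: 7.6  (via 1)
Shortest route: 1 → 5 = 7.6 kPa.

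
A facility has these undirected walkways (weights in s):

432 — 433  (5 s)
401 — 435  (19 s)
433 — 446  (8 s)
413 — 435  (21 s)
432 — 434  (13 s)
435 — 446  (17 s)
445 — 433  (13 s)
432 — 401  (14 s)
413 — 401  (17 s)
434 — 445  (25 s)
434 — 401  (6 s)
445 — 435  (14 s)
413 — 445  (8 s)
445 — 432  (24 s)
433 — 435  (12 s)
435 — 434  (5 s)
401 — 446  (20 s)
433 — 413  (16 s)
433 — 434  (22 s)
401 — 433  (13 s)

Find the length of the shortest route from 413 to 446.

Running Dijkstra from 413:
413: 0
445: 8  (via 413)
433: 16  (via 413)
401: 17  (via 413)
432: 21  (via 433)
435: 21  (via 413)
434: 23  (via 401)
446: 24  (via 433)
Shortest route: 413–433–446 = 24 s.

24 s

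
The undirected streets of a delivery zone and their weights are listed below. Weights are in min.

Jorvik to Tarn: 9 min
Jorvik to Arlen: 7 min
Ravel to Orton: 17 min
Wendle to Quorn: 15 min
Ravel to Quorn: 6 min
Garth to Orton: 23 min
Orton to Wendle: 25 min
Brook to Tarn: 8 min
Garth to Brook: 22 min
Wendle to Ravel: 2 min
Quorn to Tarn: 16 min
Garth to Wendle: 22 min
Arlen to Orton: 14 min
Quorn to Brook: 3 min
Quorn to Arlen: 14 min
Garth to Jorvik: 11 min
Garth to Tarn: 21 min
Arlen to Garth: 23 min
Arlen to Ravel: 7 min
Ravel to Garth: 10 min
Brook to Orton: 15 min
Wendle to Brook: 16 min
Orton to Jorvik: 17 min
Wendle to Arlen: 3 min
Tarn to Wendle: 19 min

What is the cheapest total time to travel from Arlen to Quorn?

Enumerating some paths:
Arlen - Quorn: 14 = 14
Arlen - Wendle - Quorn: 3+15 = 18
Arlen - Wendle - Ravel - Quorn: 3+2+6 = 11
Arlen - Ravel - Quorn: 7+6 = 13
Cheapest is Arlen - Wendle - Ravel - Quorn at 11 min.

11 min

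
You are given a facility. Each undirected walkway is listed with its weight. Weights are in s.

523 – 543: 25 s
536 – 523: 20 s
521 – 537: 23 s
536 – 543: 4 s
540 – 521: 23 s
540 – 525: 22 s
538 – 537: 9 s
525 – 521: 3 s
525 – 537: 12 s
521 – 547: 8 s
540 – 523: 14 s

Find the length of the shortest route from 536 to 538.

Running Dijkstra from 536:
536: 0
543: 4  (via 536)
523: 20  (via 536)
540: 34  (via 523)
525: 56  (via 540)
521: 57  (via 540)
547: 65  (via 521)
537: 68  (via 525)
538: 77  (via 537)
Shortest route: 536–523–540–525–537–538 = 77 s.

77 s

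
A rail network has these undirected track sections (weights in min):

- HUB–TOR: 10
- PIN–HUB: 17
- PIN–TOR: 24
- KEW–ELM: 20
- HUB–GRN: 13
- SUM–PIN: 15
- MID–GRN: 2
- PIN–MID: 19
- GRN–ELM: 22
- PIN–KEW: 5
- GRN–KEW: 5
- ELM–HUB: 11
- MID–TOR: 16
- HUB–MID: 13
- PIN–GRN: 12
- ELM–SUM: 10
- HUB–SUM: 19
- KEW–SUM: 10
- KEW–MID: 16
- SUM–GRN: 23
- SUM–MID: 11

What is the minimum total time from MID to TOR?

16 min

Shortest distances from MID:
MID: 0
GRN: 2  (via MID)
KEW: 7  (via GRN)
SUM: 11  (via MID)
PIN: 12  (via KEW)
HUB: 13  (via MID)
TOR: 16  (via MID)
Shortest route: MID → TOR = 16 min.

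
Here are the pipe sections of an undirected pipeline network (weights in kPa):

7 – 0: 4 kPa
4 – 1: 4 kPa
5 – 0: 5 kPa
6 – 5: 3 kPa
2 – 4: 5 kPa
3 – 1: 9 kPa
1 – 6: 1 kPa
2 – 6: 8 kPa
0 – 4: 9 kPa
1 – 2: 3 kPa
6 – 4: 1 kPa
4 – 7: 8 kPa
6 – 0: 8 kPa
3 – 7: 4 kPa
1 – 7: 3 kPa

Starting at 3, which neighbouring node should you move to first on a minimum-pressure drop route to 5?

Candidate routes:
3 - 7 - 0 - 5: 4+4+5 = 13
3 - 1 - 6 - 5: 9+1+3 = 13
3 - 7 - 1 - 6 - 5: 4+3+1+3 = 11
Cheapest is 3 - 7 - 1 - 6 - 5 at 11 kPa.
So from 3 the first move is to 7.

7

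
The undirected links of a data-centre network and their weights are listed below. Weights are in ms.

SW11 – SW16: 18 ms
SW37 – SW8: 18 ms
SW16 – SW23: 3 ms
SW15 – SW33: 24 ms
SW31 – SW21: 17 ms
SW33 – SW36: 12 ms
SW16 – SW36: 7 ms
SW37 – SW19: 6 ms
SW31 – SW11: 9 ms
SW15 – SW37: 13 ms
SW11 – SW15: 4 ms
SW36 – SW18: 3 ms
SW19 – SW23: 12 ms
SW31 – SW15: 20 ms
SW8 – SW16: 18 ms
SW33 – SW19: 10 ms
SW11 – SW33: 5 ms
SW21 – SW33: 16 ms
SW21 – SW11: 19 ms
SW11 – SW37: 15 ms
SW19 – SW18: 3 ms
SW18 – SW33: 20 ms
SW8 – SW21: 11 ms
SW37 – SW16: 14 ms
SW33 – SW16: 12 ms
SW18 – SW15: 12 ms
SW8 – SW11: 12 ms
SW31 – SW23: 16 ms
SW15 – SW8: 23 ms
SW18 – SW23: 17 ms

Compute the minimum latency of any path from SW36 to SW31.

Shortest distances from SW36:
SW36: 0
SW18: 3  (via SW36)
SW19: 6  (via SW18)
SW16: 7  (via SW36)
SW23: 10  (via SW16)
SW33: 12  (via SW36)
SW37: 12  (via SW19)
SW15: 15  (via SW18)
SW11: 17  (via SW33)
SW8: 25  (via SW16)
SW31: 26  (via SW23)
Shortest route: SW36 → SW16 → SW23 → SW31 = 26 ms.

26 ms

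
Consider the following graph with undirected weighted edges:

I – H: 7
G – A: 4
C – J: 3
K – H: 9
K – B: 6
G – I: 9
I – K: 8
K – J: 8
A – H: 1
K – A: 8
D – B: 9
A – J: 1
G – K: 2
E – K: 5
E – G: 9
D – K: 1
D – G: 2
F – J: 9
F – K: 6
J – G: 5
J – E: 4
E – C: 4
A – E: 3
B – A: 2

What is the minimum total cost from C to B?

Enumerating some paths:
C–E–J–A–B: 4+4+1+2 = 11
C–J–E–A–B: 3+4+3+2 = 12
C–J–A–B: 3+1+2 = 6
C–E–A–B: 4+3+2 = 9
The minimum is 6 via C–J–A–B.

6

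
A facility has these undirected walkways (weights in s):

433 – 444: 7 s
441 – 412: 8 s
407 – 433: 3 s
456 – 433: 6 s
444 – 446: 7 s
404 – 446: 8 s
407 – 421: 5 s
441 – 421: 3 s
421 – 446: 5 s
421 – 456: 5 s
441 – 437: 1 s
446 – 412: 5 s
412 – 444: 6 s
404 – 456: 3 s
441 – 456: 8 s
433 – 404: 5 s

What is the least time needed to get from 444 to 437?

Shortest distances from 444:
444: 0
412: 6  (via 444)
433: 7  (via 444)
446: 7  (via 444)
407: 10  (via 433)
404: 12  (via 433)
421: 12  (via 446)
456: 13  (via 433)
441: 14  (via 412)
437: 15  (via 441)
Shortest route: 444–412–441–437 = 15 s.

15 s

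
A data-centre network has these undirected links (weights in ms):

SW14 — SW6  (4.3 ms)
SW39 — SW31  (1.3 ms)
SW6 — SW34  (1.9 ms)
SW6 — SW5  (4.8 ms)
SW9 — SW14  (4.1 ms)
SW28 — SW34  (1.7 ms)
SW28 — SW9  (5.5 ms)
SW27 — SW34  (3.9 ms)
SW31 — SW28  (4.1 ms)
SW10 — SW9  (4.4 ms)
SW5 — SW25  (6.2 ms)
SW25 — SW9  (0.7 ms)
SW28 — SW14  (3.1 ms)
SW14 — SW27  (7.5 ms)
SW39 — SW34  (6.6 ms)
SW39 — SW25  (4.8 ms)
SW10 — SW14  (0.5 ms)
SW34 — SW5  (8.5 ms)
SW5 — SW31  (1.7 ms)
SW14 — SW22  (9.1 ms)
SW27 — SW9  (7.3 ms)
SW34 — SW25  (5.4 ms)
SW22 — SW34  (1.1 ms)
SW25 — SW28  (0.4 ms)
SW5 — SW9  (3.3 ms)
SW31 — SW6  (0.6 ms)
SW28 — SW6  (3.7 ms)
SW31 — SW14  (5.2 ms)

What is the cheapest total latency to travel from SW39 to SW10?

6.7 ms

Compare a few routes:
SW39 - SW25 - SW28 - SW14 - SW10: 4.8+0.4+3.1+0.5 = 8.8
SW39 - SW31 - SW14 - SW10: 1.3+5.2+0.5 = 7
SW39 - SW31 - SW28 - SW14 - SW10: 1.3+4.1+3.1+0.5 = 9
SW39 - SW31 - SW6 - SW14 - SW10: 1.3+0.6+4.3+0.5 = 6.7
The minimum is 6.7 ms via SW39 - SW31 - SW6 - SW14 - SW10.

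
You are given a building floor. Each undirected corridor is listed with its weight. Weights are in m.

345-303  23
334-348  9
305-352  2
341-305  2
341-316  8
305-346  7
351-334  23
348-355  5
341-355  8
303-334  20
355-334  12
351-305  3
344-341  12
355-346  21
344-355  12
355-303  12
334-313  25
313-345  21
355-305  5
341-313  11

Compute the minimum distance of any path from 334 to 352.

Settle nodes by increasing distance from 334:
334: 0
348: 9  (via 334)
355: 12  (via 334)
305: 17  (via 355)
341: 19  (via 305)
352: 19  (via 305)
Shortest route: 334 → 355 → 305 → 352 = 19 m.

19 m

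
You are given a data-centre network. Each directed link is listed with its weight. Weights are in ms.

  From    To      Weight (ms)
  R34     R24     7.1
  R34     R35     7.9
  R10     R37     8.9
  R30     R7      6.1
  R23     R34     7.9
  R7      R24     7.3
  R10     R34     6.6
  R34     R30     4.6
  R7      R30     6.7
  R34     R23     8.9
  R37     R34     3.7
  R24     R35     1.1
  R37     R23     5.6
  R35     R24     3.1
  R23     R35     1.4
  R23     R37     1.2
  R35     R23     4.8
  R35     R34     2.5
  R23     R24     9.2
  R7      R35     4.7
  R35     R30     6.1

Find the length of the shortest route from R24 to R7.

Compare a few routes:
R24–R35–R34–R30–R7: 1.1+2.5+4.6+6.1 = 14.3
R24–R35–R30–R7: 1.1+6.1+6.1 = 13.3
R24–R35–R23–R37–R34–R30–R7: 1.1+4.8+1.2+3.7+4.6+6.1 = 21.5
Cheapest is R24–R35–R30–R7 at 13.3 ms.

13.3 ms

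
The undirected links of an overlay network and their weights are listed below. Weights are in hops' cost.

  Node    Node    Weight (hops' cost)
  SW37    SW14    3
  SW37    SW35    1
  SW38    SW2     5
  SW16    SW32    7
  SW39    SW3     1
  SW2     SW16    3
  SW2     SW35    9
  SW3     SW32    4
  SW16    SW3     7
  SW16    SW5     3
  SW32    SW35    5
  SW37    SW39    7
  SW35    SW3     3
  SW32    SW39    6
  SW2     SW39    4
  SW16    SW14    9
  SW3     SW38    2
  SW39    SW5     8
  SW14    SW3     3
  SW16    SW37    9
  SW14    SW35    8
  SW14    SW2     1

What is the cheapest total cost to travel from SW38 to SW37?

Compare a few routes:
SW38 → SW3 → SW35 → SW37: 2+3+1 = 6
SW38 → SW3 → SW14 → SW37: 2+3+3 = 8
Cheapest is SW38 → SW3 → SW35 → SW37 at 6 hops' cost.

6 hops' cost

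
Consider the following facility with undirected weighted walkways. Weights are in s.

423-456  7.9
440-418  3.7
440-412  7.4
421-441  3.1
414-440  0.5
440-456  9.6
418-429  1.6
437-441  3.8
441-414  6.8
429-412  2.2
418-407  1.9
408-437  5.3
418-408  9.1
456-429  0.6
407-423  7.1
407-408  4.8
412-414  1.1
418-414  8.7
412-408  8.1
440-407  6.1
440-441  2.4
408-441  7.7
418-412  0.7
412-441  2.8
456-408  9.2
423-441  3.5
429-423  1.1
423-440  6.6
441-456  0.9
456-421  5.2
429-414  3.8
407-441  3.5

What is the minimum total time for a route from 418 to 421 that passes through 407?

Shortest 418→407: 418 → 407 = 1.9
Best 407 to 421: 407 → 441 → 421 costing 6.6
Total via 407: 1.9 + 6.6 = 8.5 s.

8.5 s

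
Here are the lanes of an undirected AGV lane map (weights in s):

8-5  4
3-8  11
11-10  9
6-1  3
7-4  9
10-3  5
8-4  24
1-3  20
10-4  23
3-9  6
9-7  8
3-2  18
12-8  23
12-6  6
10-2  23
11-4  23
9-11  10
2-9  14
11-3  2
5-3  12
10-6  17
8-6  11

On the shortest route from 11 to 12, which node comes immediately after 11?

3

Enumerating some paths:
11 - 3 - 1 - 6 - 12: 2+20+3+6 = 31
11 - 3 - 10 - 6 - 12: 2+5+17+6 = 30
Cheapest is 11 - 3 - 10 - 6 - 12 at 30 s.
So from 11 the first move is to 3.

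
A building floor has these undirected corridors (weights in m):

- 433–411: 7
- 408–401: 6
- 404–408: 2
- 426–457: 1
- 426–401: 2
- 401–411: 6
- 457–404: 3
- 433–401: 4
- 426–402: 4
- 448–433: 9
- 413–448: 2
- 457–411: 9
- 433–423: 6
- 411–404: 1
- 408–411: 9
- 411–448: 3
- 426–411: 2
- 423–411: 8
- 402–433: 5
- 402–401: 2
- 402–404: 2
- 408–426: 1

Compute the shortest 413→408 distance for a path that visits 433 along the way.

Best 413 to 433: 413 → 448 → 433 costing 11
Shortest 433→408: 433 → 401 → 426 → 408 = 7
Total via 433: 11 + 7 = 18 m.

18 m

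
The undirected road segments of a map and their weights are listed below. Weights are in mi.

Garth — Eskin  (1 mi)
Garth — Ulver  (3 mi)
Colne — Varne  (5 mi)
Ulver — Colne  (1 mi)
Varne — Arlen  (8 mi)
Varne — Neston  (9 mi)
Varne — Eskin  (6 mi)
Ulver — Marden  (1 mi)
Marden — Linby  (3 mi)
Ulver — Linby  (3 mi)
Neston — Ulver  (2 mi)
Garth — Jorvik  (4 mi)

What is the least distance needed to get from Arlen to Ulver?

Compare a few routes:
Arlen - Varne - Eskin - Garth - Ulver: 8+6+1+3 = 18
Arlen - Varne - Colne - Ulver: 8+5+1 = 14
The minimum is 14 mi via Arlen - Varne - Colne - Ulver.

14 mi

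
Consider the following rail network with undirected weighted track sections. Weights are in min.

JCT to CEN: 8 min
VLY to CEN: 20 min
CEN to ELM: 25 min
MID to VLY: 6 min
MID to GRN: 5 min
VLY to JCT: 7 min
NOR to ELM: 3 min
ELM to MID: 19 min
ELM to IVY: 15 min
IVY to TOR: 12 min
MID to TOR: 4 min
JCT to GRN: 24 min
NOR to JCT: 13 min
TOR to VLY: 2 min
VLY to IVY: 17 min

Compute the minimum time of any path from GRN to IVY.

Shortest distances from GRN:
GRN: 0
MID: 5  (via GRN)
TOR: 9  (via MID)
VLY: 11  (via MID)
JCT: 18  (via VLY)
IVY: 21  (via TOR)
Shortest route: GRN → MID → TOR → IVY = 21 min.

21 min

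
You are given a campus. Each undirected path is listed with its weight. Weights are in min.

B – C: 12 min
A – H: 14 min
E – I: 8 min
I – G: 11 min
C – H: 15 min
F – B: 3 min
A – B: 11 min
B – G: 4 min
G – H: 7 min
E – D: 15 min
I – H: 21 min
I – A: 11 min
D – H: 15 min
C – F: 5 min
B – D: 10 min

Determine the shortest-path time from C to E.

Enumerating some paths:
C - F - B - G - I - E: 5+3+4+11+8 = 31
C - F - B - D - E: 5+3+10+15 = 33
C - B - G - I - E: 12+4+11+8 = 35
C - B - D - E: 12+10+15 = 37
The minimum is 31 min via C - F - B - G - I - E.

31 min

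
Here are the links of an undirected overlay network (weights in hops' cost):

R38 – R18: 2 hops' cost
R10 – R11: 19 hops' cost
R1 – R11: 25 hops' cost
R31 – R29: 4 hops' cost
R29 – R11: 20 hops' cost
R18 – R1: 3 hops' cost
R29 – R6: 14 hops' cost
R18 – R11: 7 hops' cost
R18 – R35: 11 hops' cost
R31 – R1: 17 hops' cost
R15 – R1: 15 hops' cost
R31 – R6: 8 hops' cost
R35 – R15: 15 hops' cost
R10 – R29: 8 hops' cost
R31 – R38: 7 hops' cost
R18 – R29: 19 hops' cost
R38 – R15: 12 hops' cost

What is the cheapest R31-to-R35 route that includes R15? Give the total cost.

Best R31 to R15: R31–R38–R15 costing 19
Shortest R15→R35: R15–R35 = 15
Total via R15: 19 + 15 = 34 hops' cost.

34 hops' cost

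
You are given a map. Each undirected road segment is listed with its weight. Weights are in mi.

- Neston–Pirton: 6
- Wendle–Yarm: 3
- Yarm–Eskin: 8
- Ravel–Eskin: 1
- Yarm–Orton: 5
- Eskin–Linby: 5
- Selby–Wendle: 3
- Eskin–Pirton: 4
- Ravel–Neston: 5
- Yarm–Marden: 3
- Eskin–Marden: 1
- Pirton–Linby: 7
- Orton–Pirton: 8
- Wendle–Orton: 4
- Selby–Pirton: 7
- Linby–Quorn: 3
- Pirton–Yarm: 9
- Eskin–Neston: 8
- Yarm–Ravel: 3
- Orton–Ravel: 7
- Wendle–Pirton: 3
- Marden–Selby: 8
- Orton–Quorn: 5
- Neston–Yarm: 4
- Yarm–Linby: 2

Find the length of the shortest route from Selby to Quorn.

Settle nodes by increasing distance from Selby:
Selby: 0
Wendle: 3  (via Selby)
Pirton: 6  (via Wendle)
Yarm: 6  (via Wendle)
Orton: 7  (via Wendle)
Linby: 8  (via Yarm)
Marden: 8  (via Selby)
Eskin: 9  (via Marden)
Ravel: 9  (via Yarm)
Neston: 10  (via Yarm)
Quorn: 11  (via Linby)
Shortest route: Selby–Wendle–Yarm–Linby–Quorn = 11 mi.

11 mi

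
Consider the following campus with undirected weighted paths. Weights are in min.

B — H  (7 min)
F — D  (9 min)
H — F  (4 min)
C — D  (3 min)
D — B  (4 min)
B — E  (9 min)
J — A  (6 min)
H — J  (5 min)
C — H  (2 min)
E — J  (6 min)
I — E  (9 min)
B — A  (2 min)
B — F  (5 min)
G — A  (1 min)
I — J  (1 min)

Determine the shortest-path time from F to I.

10 min

Compare a few routes:
F → B → A → J → I: 5+2+6+1 = 14
F → B → H → J → I: 5+7+5+1 = 18
F → H → J → I: 4+5+1 = 10
The minimum is 10 min via F → H → J → I.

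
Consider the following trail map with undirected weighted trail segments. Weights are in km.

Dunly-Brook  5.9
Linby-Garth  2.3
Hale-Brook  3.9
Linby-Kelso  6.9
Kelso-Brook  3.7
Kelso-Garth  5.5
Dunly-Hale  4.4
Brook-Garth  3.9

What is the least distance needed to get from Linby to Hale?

10.1 km

Shortest distances from Linby:
Linby: 0
Garth: 2.3  (via Linby)
Brook: 6.2  (via Garth)
Kelso: 6.9  (via Linby)
Hale: 10.1  (via Brook)
Shortest route: Linby–Garth–Brook–Hale = 10.1 km.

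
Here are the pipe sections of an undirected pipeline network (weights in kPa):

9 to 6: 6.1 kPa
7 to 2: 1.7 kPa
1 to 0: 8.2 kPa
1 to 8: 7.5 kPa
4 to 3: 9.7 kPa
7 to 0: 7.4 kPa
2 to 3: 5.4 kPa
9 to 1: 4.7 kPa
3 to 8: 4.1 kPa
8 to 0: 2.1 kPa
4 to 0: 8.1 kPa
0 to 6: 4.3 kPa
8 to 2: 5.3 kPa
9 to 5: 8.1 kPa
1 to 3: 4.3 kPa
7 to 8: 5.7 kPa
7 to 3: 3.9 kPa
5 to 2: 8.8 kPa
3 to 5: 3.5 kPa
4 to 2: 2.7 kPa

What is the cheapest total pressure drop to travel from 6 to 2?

Compare a few routes:
6–0–8–2: 4.3+2.1+5.3 = 11.7
6–0–7–2: 4.3+7.4+1.7 = 13.4
The minimum is 11.7 kPa via 6–0–8–2.

11.7 kPa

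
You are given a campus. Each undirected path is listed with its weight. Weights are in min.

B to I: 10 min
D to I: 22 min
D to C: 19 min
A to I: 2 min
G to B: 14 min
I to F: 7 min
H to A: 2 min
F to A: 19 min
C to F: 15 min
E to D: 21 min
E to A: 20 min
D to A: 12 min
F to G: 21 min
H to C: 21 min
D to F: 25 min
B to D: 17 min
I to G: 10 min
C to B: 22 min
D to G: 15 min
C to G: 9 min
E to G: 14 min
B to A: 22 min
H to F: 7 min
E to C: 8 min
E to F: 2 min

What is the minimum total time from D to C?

Shortest distances from D:
D: 0
A: 12  (via D)
H: 14  (via A)
I: 14  (via A)
G: 15  (via D)
B: 17  (via D)
C: 19  (via D)
Shortest route: D → C = 19 min.

19 min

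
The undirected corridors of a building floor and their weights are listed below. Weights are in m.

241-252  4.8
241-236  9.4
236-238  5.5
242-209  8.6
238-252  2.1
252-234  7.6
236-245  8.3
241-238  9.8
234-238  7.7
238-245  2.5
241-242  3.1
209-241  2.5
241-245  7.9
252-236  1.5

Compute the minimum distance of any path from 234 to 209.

Settle nodes by increasing distance from 234:
234: 0
252: 7.6  (via 234)
238: 7.7  (via 234)
236: 9.1  (via 252)
245: 10.2  (via 238)
241: 12.4  (via 252)
209: 14.9  (via 241)
Shortest route: 234–252–241–209 = 14.9 m.

14.9 m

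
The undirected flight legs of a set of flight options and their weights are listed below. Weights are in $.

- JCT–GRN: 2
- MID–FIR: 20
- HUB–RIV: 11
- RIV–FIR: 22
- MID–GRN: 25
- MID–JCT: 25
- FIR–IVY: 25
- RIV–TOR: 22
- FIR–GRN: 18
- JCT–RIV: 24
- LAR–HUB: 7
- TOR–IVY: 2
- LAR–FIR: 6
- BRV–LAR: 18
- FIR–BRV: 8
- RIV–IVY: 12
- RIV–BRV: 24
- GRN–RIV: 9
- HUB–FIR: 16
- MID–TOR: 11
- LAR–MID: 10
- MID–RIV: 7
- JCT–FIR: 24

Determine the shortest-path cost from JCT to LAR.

$26

Running Dijkstra from JCT:
JCT: 0
GRN: 2  (via JCT)
RIV: 11  (via GRN)
MID: 18  (via RIV)
FIR: 20  (via GRN)
HUB: 22  (via RIV)
IVY: 23  (via RIV)
TOR: 25  (via IVY)
LAR: 26  (via FIR)
Shortest route: JCT → GRN → FIR → LAR = $26.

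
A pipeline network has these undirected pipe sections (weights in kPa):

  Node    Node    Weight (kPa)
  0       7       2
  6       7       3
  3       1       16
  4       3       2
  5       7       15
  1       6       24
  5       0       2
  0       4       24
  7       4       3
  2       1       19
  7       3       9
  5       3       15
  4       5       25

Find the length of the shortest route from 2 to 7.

Settle nodes by increasing distance from 2:
2: 0
1: 19  (via 2)
3: 35  (via 1)
4: 37  (via 3)
7: 40  (via 4)
Shortest route: 2 → 1 → 3 → 4 → 7 = 40 kPa.

40 kPa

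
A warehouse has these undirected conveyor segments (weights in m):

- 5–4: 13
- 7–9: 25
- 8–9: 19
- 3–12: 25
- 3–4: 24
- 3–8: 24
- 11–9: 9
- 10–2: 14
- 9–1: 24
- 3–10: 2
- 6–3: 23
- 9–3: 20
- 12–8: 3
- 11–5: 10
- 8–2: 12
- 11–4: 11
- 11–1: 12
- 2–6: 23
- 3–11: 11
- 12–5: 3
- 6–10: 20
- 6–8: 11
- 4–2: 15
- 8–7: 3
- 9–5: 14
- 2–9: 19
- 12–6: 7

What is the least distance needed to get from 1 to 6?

Enumerating some paths:
1 → 11 → 5 → 12 → 6: 12+10+3+7 = 32
1 → 11 → 5 → 12 → 8 → 6: 12+10+3+3+11 = 39
1 → 11 → 3 → 10 → 6: 12+11+2+20 = 45
The minimum is 32 m via 1 → 11 → 5 → 12 → 6.

32 m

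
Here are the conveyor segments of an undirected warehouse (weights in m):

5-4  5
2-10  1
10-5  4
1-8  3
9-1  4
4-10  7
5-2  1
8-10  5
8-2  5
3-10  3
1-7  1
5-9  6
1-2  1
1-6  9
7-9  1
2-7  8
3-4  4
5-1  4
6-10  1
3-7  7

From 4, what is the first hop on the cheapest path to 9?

Enumerating some paths:
4–3–10–2–1–7–9: 4+3+1+1+1+1 = 11
4–5–2–1–7–9: 5+1+1+1+1 = 9
4–5–2–1–9: 5+1+1+4 = 11
Cheapest is 4–5–2–1–7–9 at 9 m.
So from 4 the first move is to 5.

5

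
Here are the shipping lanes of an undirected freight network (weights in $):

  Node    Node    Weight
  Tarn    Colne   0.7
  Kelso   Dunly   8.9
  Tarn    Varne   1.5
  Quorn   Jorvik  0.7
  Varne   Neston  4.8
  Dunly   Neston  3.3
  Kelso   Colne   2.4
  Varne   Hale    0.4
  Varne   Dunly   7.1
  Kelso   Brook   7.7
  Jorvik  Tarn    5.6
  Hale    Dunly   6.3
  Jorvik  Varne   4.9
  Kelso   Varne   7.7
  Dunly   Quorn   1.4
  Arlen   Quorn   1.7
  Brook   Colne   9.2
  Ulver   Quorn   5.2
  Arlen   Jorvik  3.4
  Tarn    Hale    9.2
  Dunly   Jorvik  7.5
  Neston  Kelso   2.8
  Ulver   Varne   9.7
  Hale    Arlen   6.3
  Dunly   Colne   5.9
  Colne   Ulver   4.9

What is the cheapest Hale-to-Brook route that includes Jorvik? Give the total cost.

Shortest Hale→Jorvik: Hale → Varne → Jorvik = 5.3
Best Jorvik to Brook: Jorvik → Tarn → Colne → Brook costing 15.5
Total via Jorvik: 5.3 + 15.5 = $20.8.

$20.8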